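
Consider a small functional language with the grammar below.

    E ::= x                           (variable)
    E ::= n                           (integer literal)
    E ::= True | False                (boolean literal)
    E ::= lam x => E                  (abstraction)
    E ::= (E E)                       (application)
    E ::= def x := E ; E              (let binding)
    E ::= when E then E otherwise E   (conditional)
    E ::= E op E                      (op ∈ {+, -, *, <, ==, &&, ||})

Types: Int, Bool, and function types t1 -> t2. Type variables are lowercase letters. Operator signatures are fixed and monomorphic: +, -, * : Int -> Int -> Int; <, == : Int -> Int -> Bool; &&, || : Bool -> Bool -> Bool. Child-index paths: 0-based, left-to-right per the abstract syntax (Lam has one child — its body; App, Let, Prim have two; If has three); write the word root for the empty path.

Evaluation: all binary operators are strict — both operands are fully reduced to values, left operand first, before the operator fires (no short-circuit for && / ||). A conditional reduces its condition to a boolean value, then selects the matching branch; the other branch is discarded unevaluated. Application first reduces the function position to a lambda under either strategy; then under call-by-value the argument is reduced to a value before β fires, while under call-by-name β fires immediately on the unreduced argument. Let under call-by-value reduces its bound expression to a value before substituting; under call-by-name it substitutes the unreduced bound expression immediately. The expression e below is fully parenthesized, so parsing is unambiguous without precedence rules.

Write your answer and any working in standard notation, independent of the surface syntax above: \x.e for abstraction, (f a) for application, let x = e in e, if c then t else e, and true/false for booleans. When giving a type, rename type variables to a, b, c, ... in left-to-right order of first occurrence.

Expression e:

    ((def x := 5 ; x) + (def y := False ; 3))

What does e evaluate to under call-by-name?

Working:
step 0: ((let x = 5 in x) + (let y = false in 3))
step 1: [let@0] (5 + (let y = false in 3))
step 2: [let@1] (5 + 3)
step 3: [delta@root] 8

Answer: 8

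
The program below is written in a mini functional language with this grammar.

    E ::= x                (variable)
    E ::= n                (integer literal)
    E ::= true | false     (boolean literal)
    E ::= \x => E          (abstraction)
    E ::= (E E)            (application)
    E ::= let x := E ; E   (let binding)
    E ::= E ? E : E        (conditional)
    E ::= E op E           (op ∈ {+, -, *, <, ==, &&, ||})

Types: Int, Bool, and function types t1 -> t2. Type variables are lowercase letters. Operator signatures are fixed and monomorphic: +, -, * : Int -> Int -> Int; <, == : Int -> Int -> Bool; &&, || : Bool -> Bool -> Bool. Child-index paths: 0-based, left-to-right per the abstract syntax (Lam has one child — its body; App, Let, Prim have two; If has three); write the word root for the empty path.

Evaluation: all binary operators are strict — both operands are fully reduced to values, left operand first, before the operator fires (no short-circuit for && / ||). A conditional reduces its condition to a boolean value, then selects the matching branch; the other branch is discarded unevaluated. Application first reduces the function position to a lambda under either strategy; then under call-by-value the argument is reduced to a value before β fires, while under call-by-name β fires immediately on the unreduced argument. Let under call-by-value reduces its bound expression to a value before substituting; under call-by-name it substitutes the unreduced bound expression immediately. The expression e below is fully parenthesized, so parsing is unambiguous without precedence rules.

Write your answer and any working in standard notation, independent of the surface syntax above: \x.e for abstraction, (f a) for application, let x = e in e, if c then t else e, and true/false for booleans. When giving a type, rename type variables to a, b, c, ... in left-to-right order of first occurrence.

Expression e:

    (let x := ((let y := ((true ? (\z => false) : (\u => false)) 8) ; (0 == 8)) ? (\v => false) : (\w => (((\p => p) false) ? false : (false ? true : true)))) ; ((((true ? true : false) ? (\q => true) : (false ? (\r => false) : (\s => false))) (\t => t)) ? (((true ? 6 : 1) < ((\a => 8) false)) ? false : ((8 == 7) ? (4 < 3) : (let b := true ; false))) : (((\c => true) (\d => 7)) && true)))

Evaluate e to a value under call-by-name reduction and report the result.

Answer: false

Derivation:
step 0: (let x = (if (let y = ((if true then (\z.false) else (\u.false)) 8) in (0 == 8)) then (\v.false) else (\w.(if ((\p.p) false) then false else (if false then true else true)))) in (if ((if (if true then true else false) then (\q.true) else (if false then (\r.false) else (\s.false))) (\t.t)) then (if ((if true then 6 else 1) < ((\a.8) false)) then false else (if (8 == 7) then (4 < 3) else (let b = true in false))) else (((\c.true) (\d.7)) && true)))
step 1: [let@root] (if ((if (if true then true else false) then (\q.true) else (if false then (\r.false) else (\s.false))) (\t.t)) then (if ((if true then 6 else 1) < ((\a.8) false)) then false else (if (8 == 7) then (4 < 3) else (let b = true in false))) else (((\c.true) (\d.7)) && true))
step 2: [if@0.0.0] (if ((if true then (\q.true) else (if false then (\r.false) else (\s.false))) (\t.t)) then (if ((if true then 6 else 1) < ((\a.8) false)) then false else (if (8 == 7) then (4 < 3) else (let b = true in false))) else (((\c.true) (\d.7)) && true))
step 3: [if@0.0] (if ((\q.true) (\t.t)) then (if ((if true then 6 else 1) < ((\a.8) false)) then false else (if (8 == 7) then (4 < 3) else (let b = true in false))) else (((\c.true) (\d.7)) && true))
step 4: [beta@0] (if true then (if ((if true then 6 else 1) < ((\a.8) false)) then false else (if (8 == 7) then (4 < 3) else (let b = true in false))) else (((\c.true) (\d.7)) && true))
step 5: [if@root] (if ((if true then 6 else 1) < ((\a.8) false)) then false else (if (8 == 7) then (4 < 3) else (let b = true in false)))
step 6: [if@0.0] (if (6 < ((\a.8) false)) then false else (if (8 == 7) then (4 < 3) else (let b = true in false)))
step 7: [beta@0.1] (if (6 < 8) then false else (if (8 == 7) then (4 < 3) else (let b = true in false)))
step 8: [delta@0] (if true then false else (if (8 == 7) then (4 < 3) else (let b = true in false)))
step 9: [if@root] false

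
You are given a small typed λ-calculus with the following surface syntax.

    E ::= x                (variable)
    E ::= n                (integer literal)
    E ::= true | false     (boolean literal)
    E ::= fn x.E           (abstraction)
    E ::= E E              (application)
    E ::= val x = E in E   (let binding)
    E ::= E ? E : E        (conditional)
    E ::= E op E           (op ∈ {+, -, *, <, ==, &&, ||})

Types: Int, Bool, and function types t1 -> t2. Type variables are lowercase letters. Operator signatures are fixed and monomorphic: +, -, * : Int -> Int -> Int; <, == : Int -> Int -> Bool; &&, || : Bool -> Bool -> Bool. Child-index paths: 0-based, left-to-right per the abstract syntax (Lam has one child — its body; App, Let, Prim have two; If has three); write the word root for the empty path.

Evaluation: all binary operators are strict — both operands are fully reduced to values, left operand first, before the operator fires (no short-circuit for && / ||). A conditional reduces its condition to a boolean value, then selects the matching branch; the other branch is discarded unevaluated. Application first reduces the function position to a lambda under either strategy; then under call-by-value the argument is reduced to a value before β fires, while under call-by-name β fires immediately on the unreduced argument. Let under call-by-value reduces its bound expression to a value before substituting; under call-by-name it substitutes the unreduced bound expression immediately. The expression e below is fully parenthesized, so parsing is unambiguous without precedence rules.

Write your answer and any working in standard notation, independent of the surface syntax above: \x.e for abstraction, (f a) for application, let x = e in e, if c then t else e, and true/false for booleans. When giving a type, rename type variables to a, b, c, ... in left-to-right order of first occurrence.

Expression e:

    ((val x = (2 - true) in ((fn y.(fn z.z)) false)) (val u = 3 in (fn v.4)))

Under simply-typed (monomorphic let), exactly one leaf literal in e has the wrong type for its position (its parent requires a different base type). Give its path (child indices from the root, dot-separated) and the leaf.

Trace:
  unify Int ~ Int
  unify Bool ~ Int
  FAIL: mismatch Bool ~ Int

Answer: 0.0.1 : true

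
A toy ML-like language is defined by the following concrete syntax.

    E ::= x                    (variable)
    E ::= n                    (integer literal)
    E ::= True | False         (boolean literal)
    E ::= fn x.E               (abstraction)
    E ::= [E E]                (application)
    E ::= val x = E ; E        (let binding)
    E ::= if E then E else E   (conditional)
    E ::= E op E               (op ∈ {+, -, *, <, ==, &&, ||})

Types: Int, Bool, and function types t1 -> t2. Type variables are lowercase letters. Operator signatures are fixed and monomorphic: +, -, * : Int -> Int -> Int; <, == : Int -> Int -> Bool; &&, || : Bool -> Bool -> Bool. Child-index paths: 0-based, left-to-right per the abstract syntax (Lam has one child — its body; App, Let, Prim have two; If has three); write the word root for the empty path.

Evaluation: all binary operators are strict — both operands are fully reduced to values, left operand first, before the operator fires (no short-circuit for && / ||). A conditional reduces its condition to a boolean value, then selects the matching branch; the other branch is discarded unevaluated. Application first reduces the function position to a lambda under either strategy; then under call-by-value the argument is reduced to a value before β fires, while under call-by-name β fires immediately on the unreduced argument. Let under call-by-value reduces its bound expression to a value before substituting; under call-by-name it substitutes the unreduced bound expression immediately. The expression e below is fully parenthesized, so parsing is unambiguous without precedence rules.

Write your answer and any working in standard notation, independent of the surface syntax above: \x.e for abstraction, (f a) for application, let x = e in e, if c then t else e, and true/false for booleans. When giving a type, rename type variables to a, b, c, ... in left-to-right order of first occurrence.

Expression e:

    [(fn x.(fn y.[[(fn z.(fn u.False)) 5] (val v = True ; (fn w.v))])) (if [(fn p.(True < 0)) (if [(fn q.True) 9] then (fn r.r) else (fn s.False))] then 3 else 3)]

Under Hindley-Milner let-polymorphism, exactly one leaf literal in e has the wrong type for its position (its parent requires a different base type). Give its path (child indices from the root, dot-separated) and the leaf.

Derivation:
\u._ : d -> Bool
\z._ : c -> d -> Bool
  unify c -> d -> Bool ~ Int -> e
  unify c ~ Int
  unify d -> Bool ~ e
_ _ : d -> Bool
let v : Bool
v : Bool
\w._ : f -> Bool
  unify d -> Bool ~ (f -> Bool) -> g
  unify d ~ f -> Bool
  unify Bool ~ g
_ _ : Bool
\y._ : b -> Bool
\x._ : a -> b -> Bool
  unify Bool ~ Int
  FAIL: mismatch Bool ~ Int

Answer: 1.0.0.0.0 : true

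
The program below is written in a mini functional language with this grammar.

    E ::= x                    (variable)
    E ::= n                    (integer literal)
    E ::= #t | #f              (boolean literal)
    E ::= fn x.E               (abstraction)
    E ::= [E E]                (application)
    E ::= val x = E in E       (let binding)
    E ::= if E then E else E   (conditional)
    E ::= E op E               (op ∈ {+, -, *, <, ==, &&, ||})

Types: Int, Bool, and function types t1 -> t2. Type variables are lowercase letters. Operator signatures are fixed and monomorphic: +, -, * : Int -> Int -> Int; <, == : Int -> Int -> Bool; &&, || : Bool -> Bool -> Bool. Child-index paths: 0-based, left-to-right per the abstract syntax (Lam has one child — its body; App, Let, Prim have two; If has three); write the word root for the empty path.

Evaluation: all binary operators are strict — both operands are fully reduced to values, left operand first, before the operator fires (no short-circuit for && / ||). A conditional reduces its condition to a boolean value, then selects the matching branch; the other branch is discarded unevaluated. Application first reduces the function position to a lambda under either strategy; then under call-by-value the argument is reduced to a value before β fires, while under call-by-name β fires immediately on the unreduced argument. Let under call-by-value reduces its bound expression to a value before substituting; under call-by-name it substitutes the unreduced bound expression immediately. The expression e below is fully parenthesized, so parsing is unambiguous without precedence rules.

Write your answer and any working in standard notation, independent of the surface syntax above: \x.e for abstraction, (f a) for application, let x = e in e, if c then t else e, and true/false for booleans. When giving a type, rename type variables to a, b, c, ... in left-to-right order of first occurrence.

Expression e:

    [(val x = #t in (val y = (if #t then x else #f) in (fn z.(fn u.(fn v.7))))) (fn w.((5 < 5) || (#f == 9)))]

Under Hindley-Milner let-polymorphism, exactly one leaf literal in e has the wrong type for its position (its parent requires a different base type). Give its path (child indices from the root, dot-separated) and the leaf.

Working:
let x : Bool
  unify Bool ~ Bool
x : Bool
  unify Bool ~ Bool
let y : Bool
\v._ : c -> Int
\u._ : b -> c -> Int
\z._ : a -> b -> c -> Int
  unify Int ~ Int
  unify Int ~ Int
  unify Bool ~ Bool
  unify Bool ~ Int
  FAIL: mismatch Bool ~ Int

Answer: 1.0.1.0 : false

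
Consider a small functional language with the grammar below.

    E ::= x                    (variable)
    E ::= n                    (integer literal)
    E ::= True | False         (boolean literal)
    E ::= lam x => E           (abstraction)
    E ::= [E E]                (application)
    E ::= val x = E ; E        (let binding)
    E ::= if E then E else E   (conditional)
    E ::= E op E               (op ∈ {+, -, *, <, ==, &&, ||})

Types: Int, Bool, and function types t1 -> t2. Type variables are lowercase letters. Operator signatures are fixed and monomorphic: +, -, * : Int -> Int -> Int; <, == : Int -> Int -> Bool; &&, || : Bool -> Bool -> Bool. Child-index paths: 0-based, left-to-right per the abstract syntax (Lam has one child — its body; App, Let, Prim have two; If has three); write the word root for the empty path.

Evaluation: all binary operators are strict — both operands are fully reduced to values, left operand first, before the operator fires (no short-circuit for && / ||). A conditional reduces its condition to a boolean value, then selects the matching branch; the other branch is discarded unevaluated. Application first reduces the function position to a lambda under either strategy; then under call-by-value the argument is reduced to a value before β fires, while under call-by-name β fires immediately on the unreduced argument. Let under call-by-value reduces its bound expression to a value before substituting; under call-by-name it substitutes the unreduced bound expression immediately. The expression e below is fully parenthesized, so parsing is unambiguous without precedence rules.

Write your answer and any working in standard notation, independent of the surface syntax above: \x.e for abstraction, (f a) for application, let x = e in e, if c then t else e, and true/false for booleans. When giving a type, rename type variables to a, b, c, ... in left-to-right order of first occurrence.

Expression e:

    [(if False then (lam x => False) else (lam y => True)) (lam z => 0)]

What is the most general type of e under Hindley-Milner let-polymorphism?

Answer: Bool

Trace:
  unify Bool ~ Bool
\x._ : a -> Bool
\y._ : b -> Bool
  unify a -> Bool ~ b -> Bool
  unify a ~ b
  unify Bool ~ Bool
\z._ : c -> Int
  unify b -> Bool ~ (c -> Int) -> d
  unify b ~ c -> Int
  unify Bool ~ d
_ _ : Bool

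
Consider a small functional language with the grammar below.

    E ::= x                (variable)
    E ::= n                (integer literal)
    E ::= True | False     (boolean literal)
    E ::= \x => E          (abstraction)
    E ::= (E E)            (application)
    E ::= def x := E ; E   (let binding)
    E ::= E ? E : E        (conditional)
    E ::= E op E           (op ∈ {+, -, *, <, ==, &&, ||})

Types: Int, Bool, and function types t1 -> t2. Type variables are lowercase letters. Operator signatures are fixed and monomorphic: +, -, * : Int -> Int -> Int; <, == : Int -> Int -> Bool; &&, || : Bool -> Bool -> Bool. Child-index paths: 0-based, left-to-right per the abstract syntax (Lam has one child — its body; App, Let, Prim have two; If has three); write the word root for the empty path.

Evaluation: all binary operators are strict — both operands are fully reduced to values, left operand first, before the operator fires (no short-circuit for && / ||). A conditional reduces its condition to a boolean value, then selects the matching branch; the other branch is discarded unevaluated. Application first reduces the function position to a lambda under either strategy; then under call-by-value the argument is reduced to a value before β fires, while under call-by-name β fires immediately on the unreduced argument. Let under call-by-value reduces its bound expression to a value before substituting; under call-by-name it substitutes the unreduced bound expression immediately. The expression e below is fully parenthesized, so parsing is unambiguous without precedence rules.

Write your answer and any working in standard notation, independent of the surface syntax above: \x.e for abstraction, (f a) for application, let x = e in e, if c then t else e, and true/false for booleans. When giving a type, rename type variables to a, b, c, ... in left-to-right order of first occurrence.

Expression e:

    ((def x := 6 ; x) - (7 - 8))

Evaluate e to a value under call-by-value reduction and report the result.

Answer: 7

Derivation:
step 0: ((let x = 6 in x) - (7 - 8))
step 1: [let@0] (6 - (7 - 8))
step 2: [delta@1] (6 - -1)
step 3: [delta@root] 7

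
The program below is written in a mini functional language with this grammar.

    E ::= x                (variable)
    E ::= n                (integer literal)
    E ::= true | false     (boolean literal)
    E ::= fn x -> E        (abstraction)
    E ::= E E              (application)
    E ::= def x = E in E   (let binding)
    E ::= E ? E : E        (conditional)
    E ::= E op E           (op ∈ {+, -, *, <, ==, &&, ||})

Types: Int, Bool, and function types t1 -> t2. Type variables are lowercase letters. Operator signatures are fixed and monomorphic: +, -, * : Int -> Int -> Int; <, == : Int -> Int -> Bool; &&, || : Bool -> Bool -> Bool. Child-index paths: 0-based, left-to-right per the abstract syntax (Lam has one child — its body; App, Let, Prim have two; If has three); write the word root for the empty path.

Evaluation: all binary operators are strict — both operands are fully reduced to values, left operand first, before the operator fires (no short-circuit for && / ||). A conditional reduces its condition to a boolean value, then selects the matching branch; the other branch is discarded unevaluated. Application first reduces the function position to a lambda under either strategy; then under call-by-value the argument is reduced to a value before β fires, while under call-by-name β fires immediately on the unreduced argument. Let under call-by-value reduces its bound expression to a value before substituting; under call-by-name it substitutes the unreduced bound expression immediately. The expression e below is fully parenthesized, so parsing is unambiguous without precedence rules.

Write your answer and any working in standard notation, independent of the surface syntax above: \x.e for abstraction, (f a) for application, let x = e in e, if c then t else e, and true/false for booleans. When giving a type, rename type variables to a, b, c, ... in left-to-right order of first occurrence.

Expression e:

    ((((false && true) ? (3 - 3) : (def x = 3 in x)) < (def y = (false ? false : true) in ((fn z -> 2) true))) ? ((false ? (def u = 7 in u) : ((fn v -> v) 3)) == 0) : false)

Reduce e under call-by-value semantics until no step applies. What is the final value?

Working:
step 0: (if ((if (false && true) then (3 - 3) else (let x = 3 in x)) < (let y = (if false then false else true) in ((\z.2) true))) then ((if false then (let u = 7 in u) else ((\v.v) 3)) == 0) else false)
step 1: [delta@0.0.0] (if ((if false then (3 - 3) else (let x = 3 in x)) < (let y = (if false then false else true) in ((\z.2) true))) then ((if false then (let u = 7 in u) else ((\v.v) 3)) == 0) else false)
step 2: [if@0.0] (if ((let x = 3 in x) < (let y = (if false then false else true) in ((\z.2) true))) then ((if false then (let u = 7 in u) else ((\v.v) 3)) == 0) else false)
step 3: [let@0.0] (if (3 < (let y = (if false then false else true) in ((\z.2) true))) then ((if false then (let u = 7 in u) else ((\v.v) 3)) == 0) else false)
step 4: [if@0.1.0] (if (3 < (let y = true in ((\z.2) true))) then ((if false then (let u = 7 in u) else ((\v.v) 3)) == 0) else false)
step 5: [let@0.1] (if (3 < ((\z.2) true)) then ((if false then (let u = 7 in u) else ((\v.v) 3)) == 0) else false)
step 6: [beta@0.1] (if (3 < 2) then ((if false then (let u = 7 in u) else ((\v.v) 3)) == 0) else false)
step 7: [delta@0] (if false then ((if false then (let u = 7 in u) else ((\v.v) 3)) == 0) else false)
step 8: [if@root] false

Answer: false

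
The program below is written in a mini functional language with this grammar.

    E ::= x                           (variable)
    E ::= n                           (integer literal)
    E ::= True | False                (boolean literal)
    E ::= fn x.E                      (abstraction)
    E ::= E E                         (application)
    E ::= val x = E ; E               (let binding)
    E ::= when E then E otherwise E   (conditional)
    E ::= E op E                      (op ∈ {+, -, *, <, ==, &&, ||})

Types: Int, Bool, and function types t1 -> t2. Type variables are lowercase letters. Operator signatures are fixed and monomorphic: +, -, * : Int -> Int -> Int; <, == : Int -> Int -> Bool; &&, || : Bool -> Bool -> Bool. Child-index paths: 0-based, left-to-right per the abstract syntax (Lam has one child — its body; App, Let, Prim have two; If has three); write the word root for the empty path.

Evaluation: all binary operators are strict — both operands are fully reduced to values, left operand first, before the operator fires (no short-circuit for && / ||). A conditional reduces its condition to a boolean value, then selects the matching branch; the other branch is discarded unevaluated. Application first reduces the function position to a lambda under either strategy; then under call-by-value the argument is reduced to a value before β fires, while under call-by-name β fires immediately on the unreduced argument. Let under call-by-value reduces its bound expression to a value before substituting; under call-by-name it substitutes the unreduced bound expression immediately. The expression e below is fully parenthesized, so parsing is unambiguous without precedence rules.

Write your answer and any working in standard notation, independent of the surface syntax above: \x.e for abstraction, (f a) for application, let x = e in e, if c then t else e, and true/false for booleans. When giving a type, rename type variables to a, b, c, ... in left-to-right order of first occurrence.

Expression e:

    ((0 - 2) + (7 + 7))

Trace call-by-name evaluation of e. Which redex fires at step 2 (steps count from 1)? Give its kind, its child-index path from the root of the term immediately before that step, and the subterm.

Answer: delta at 1 : (7 + 7)

Derivation:
step 0: ((0 - 2) + (7 + 7))
step 1: [delta@0] (-2 + (7 + 7))
step 2: [delta@1] (-2 + 14)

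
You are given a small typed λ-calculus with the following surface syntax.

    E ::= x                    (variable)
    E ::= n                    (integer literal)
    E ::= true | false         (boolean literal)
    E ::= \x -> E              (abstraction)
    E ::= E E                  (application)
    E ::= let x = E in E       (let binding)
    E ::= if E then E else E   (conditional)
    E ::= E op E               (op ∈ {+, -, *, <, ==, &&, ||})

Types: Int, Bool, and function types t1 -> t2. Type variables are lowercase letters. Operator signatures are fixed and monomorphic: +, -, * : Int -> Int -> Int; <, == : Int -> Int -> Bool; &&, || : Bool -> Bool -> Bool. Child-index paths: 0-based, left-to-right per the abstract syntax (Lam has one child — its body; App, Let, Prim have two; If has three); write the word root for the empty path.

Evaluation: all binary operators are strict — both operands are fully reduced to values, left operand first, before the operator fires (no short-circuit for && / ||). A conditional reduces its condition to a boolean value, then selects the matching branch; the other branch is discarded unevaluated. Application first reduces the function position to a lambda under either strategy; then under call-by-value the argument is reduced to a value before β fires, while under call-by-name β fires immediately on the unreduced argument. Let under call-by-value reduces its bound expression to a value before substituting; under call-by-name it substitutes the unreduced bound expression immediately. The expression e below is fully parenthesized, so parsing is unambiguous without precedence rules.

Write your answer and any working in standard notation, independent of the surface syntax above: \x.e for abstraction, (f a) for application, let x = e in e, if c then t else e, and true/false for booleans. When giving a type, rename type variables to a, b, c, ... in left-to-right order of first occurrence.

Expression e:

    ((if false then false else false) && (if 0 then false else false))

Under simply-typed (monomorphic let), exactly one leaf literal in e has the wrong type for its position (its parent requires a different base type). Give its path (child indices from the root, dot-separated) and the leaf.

Answer: 1.0 : 0

Trace:
  unify Bool ~ Bool
  unify Bool ~ Bool
  unify Bool ~ Bool
  unify Int ~ Bool
  FAIL: mismatch Int ~ Bool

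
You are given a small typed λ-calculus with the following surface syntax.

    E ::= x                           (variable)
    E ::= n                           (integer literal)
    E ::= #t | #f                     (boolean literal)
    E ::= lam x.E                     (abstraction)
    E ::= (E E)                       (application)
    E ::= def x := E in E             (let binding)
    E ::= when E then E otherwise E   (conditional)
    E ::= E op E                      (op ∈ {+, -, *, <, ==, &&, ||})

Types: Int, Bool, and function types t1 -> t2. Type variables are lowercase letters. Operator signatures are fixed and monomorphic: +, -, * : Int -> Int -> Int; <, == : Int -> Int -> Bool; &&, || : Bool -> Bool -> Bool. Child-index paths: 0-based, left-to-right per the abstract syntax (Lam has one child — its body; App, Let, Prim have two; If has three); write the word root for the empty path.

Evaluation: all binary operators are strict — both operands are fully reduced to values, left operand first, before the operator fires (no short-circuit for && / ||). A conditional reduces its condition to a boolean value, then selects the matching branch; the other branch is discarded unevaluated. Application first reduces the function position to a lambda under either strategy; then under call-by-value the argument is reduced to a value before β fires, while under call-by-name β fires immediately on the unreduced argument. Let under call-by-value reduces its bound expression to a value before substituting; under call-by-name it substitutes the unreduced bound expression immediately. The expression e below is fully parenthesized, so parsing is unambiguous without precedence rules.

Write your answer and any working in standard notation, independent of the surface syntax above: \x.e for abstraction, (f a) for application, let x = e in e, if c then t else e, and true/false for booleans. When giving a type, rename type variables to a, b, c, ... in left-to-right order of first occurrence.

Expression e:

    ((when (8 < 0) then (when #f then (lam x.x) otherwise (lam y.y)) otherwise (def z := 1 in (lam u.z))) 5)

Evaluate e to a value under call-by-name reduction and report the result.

Answer: 1

Derivation:
step 0: ((if (8 < 0) then (if false then (\x.x) else (\y.y)) else (let z = 1 in (\u.z))) 5)
step 1: [delta@0.0] ((if false then (if false then (\x.x) else (\y.y)) else (let z = 1 in (\u.z))) 5)
step 2: [if@0] ((let z = 1 in (\u.z)) 5)
step 3: [let@0] ((\u.1) 5)
step 4: [beta@root] 1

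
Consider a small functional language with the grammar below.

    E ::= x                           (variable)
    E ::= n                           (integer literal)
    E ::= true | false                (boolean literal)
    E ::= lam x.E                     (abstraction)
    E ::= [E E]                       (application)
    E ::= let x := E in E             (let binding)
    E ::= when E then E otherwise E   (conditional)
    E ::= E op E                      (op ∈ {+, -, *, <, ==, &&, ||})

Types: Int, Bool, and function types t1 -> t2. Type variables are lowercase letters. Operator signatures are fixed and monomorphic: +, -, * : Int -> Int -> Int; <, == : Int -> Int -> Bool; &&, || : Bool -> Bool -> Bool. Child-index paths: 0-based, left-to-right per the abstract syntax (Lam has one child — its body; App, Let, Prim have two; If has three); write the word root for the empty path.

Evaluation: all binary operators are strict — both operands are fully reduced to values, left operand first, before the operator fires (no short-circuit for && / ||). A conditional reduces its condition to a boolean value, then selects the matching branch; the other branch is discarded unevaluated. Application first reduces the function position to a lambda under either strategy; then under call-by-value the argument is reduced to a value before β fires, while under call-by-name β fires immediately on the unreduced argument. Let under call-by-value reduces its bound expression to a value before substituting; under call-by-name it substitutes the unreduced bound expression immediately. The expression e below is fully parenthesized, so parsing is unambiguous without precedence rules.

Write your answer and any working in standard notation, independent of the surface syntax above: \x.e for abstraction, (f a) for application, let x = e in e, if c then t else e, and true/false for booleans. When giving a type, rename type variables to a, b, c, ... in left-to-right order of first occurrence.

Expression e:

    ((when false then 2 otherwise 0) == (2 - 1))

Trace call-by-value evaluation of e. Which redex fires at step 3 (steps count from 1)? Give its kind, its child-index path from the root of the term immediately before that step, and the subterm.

Working:
step 0: ((if false then 2 else 0) == (2 - 1))
step 1: [if@0] (0 == (2 - 1))
step 2: [delta@1] (0 == 1)
step 3: [delta@root] false

Answer: delta at root : (0 == 1)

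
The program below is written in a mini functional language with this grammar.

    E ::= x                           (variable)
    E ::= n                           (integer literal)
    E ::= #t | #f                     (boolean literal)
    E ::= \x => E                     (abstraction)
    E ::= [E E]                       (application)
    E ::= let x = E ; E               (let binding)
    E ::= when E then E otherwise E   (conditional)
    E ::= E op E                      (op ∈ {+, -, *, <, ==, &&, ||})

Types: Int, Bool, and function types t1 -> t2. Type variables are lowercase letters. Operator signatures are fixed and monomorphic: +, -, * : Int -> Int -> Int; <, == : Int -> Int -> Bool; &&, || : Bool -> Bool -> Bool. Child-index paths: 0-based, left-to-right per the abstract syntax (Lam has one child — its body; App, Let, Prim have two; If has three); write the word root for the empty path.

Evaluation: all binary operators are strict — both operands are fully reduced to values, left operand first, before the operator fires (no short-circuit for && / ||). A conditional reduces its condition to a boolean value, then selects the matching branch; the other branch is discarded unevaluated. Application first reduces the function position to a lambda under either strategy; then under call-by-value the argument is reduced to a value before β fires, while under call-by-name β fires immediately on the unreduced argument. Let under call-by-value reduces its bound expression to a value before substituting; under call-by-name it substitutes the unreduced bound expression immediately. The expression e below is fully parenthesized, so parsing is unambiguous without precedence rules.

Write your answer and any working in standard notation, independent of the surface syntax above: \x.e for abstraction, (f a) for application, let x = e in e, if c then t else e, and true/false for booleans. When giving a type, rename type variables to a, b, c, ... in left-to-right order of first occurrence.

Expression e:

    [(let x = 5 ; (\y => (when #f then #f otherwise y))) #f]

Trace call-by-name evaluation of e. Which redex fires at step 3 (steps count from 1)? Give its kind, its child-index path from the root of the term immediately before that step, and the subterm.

Answer: if at root : (if false then false else false)

Trace:
step 0: ((let x = 5 in (\y.(if false then false else y))) false)
step 1: [let@0] ((\y.(if false then false else y)) false)
step 2: [beta@root] (if false then false else false)
step 3: [if@root] false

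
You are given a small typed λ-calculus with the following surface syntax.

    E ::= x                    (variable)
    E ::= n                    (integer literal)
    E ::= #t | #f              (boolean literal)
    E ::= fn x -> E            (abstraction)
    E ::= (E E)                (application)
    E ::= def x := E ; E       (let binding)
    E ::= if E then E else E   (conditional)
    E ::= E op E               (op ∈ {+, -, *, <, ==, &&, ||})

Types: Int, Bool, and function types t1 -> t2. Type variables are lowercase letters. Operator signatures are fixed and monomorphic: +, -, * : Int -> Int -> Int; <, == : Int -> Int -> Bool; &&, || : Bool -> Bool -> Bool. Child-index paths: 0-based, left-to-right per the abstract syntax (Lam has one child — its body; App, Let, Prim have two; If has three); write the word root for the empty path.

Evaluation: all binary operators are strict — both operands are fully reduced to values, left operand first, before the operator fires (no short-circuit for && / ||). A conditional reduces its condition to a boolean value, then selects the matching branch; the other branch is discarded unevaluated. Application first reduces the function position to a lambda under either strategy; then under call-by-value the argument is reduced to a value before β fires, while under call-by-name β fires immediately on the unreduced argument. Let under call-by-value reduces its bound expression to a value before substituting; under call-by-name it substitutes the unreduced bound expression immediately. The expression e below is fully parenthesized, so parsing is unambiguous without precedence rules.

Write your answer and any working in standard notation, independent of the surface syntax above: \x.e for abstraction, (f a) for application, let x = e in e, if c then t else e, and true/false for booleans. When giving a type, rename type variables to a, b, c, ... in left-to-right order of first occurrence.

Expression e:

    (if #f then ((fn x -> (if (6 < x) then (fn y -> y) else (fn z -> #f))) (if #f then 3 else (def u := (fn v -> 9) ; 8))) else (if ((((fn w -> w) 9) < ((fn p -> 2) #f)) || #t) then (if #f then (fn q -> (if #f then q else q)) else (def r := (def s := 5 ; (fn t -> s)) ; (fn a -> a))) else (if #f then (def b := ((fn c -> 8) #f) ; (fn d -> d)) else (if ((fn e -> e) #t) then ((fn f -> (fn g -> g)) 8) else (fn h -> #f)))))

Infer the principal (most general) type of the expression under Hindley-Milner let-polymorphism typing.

Working:
  unify Bool ~ Bool
  unify Int ~ Int
x : a
  unify a ~ Int
  unify Bool ~ Bool
y : b
\y._ : b -> b
\z._ : c -> Bool
  unify b -> b ~ c -> Bool
  unify b ~ c
  unify c ~ Bool
\x._ : Int -> Bool -> Bool
  unify Bool ~ Bool
\v._ : d -> Int
let u : forall. d -> Int
  unify Int ~ Int
  unify Int -> Bool -> Bool ~ Int -> e
  unify Int ~ Int
  unify Bool -> Bool ~ e
_ _ : Bool -> Bool
w : f
\w._ : f -> f
  unify f -> f ~ Int -> g
  unify f ~ Int
  unify Int ~ g
_ _ : Int
  unify Int ~ Int
\p._ : h -> Int
  unify h -> Int ~ Bool -> i
  unify h ~ Bool
  unify Int ~ i
_ _ : Int
  unify Int ~ Int
  unify Bool ~ Bool
  unify Bool ~ Bool
  unify Bool ~ Bool
  unify Bool ~ Bool
  unify Bool ~ Bool
q : j
q : j
  unify j ~ j
\q._ : j -> j
let s : Int
s : Int
\t._ : k -> Int
let r : forall. k -> Int
a : l
\a._ : l -> l
  unify j -> j ~ l -> l
  unify j ~ l
  unify l ~ l
  unify Bool ~ Bool
\c._ : m -> Int
  unify m -> Int ~ Bool -> n
  unify m ~ Bool
  unify Int ~ n
_ _ : Int
let b : Int
d : o
\d._ : o -> o
e : p
\e._ : p -> p
  unify p -> p ~ Bool -> q
  unify p ~ Bool
  unify Bool ~ q
_ _ : Bool
  unify Bool ~ Bool
g : s
\g._ : s -> s
\f._ : r -> s -> s
  unify r -> s -> s ~ Int -> t
  unify r ~ Int
  unify s -> s ~ t
_ _ : s -> s
\h._ : u -> Bool
  unify s -> s ~ u -> Bool
  unify s ~ u
  unify u ~ Bool
  unify o -> o ~ Bool -> Bool
  unify o ~ Bool
  unify Bool ~ Bool
  unify l -> l ~ Bool -> Bool
  unify l ~ Bool
  unify Bool ~ Bool
  unify Bool -> Bool ~ Bool -> Bool
  unify Bool ~ Bool
  unify Bool ~ Bool

Answer: Bool -> Bool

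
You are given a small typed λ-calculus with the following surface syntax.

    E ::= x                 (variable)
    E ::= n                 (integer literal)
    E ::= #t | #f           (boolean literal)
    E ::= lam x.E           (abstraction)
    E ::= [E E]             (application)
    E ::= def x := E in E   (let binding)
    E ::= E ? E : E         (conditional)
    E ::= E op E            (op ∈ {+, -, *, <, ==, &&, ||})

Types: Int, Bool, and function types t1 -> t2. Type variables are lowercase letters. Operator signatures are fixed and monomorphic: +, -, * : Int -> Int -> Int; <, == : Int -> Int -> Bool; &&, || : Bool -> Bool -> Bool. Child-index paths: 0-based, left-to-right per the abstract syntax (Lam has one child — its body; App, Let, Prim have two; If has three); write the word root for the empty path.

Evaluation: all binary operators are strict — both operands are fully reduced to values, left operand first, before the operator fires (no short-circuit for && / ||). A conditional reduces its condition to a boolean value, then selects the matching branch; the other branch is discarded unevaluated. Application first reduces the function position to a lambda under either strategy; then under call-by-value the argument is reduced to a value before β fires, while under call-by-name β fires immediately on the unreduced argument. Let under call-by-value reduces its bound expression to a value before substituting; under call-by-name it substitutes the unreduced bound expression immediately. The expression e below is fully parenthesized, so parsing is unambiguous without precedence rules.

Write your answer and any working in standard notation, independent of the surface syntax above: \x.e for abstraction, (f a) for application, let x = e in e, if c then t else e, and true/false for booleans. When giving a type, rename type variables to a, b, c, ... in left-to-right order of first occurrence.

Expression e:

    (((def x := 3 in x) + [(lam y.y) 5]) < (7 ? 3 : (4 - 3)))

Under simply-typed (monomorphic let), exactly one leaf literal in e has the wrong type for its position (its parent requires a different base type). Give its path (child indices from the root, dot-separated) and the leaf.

Trace:
let x : Int
x : Int
  unify Int ~ Int
y : a
\y._ : a -> a
  unify a -> a ~ Int -> b
  unify a ~ Int
  unify Int ~ b
_ _ : Int
  unify Int ~ Int
  unify Int ~ Int
  unify Int ~ Bool
  FAIL: mismatch Int ~ Bool

Answer: 1.0 : 7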